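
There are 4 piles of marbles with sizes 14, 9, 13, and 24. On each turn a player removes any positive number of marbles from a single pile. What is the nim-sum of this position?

18

Nim-sum: 14 ⊕ 9 ⊕ 13 ⊕ 24 = 18.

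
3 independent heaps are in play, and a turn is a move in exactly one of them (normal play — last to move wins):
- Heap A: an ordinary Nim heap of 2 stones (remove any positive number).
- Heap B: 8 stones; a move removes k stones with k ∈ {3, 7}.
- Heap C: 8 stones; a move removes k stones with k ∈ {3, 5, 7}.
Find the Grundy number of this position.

Heap A is a plain Nim heap of size 2, so its Grundy value is 2.
Build the Grundy sequence for heap B with g(k) = mex{g(k−s) : s ∈ {3, 7}, s ≤ k}:
k:     0  1  2  3  4  5  6  7  8
g(k):  0  0  0  1  1  1  0  2  2
So g(8) = 2.
Build the Grundy sequence for heap C with g(k) = mex{g(k−s) : s ∈ {3, 5, 7}, s ≤ k}:
k:     0  1  2  3  4  5  6  7  8
g(k):  0  0  0  1  1  1  2  2  2
So g(8) = 2.
By the Sprague-Grundy theorem, the Grundy value of a sum of independent games is the XOR of the component values.
Combined value = 2 ⊕ 2 ⊕ 2 = 2.

2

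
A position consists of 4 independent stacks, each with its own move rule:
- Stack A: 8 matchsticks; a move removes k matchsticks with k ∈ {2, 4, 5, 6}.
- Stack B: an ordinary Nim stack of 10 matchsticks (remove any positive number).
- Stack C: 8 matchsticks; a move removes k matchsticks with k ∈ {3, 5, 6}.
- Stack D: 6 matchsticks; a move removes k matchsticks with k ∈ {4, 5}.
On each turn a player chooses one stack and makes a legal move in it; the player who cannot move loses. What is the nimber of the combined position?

9

For stack A, compute g(0), g(1), … with moves {2, 4, 5, 6}:
g(0) = mex{} = 0
g(1) = mex{} = 0
g(2) = mex{0} = 1
g(3) = mex{0} = 1
g(4) = mex{0,1} = 2
g(5) = mex{0,1} = 2
g(6) = mex{0,1,2} = 3
g(7) = mex{0,1,2} = 3
g(8) = mex{1,2,3} = 0
So g(8) = 0.
Stack B is a plain Nim stack of size 10, so its Grundy value is 10.
For stack C, compute g(0), g(1), … with moves {3, 5, 6}:
k:     0  1  2  3  4  5  6  7  8
g(k):  0  0  0  1  1  1  2  2  2
So g(8) = 2.
Grundy values for stack D (subtraction set {4, 5}):
g(0) = mex{} = 0
g(1) = mex{} = 0
g(2) = mex{} = 0
g(3) = mex{} = 0
g(4) = mex{0} = 1
g(5) = mex{0} = 1
g(6) = mex{0} = 1
So g(6) = 1.
By the Sprague-Grundy theorem, the Grundy value of a sum of independent games is the XOR of the component values.
Combined value = 0 ⊕ 10 ⊕ 2 ⊕ 1 = 9.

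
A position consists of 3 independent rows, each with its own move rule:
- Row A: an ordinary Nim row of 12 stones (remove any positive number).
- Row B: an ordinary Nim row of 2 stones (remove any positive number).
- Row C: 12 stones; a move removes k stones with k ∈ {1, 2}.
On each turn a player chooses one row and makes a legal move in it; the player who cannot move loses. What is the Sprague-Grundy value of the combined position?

14

Row A is a plain Nim row of size 12, so its Grundy value is 12.
Row B is a plain Nim row of size 2, so its Grundy value is 2.
Build the Grundy sequence for row C with g(k) = mex{g(k−s) : s ∈ {1, 2}, s ≤ k}:
k:     0  1  2  3  4  5  6  7  8  9 10 11 12
g(k):  0  1  2  0  1  2  0  1  2  0  1  2  0
So g(12) = 0.
By the Sprague-Grundy theorem, the Grundy value of a sum of independent games is the XOR of the component values.
Combined value = 12 XOR 2 XOR 0 = 14.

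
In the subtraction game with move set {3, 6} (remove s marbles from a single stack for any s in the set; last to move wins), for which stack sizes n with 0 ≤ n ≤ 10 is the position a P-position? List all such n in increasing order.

0, 1, 2, 9, 10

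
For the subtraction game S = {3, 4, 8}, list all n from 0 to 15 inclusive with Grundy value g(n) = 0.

Build the Grundy sequence with g(k) = mex{g(k−s) : s ∈ {3, 4, 8}, s ≤ k}:
k:     0  1  2  3  4  5  6  7  8  9 10 11 12 13 14 15
g(k):  0  0  0  1  1  1  2  0  2  3  1  3  0  0  0  1
The P-positions (g = 0) in 0..15 are 0, 1, 2, 7, 12, 13, 14.

0, 1, 2, 7, 12, 13, 14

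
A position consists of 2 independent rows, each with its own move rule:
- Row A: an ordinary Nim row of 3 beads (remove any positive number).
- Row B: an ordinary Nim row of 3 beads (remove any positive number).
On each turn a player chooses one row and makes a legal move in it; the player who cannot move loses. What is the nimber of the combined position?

0

Row A is a plain Nim row of size 3, so its Grundy value is 3.
Row B is a plain Nim row of size 3, so its Grundy value is 3.
The value of a disjunctive sum is the nim-sum of the parts.
Combined value = 3 XOR 3 = 0.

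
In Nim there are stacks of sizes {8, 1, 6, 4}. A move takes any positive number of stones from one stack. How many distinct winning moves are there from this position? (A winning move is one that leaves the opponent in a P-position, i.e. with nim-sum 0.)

1

Nim-sum: 8 XOR 1 XOR 6 XOR 4 = 11.
The overall nim-sum is X = 11. A stack of size p has a winning move iff p XOR X < p (reduce it to p XOR X).
  8: 8 XOR 11 = 3 < 8 — winning move (to 3).
  1: 1 XOR 11 = 10 ≥ 1 — no move.
  6: 6 XOR 11 = 13 ≥ 6 — no move.
  4: 4 XOR 11 = 15 ≥ 4 — no move.
That gives 1 winning move.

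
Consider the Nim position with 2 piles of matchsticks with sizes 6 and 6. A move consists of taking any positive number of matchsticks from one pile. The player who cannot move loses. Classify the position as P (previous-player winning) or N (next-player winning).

P-position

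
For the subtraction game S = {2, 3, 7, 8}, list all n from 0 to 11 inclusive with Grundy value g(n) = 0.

Build the Grundy sequence with g(k) = mex{g(k−s) : s ∈ {2, 3, 7, 8}, s ≤ k}:
g(0) = mex{} = 0
g(1) = mex{} = 0
g(2) = mex{0} = 1
g(3) = mex{0} = 1
g(4) = mex{0,1} = 2
g(5) = mex{1} = 0
g(6) = mex{1,2} = 0
g(7) = mex{0,2} = 1
g(8) = mex{0} = 1
g(9) = mex{0,1} = 2
g(10) = mex{1} = 0
g(11) = mex{1,2} = 0
The P-positions (g = 0) in 0..11 are 0, 1, 5, 6, 10, 11.

0, 1, 5, 6, 10, 11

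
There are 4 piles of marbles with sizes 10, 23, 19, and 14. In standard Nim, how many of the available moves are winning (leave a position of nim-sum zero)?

Bitwise XOR of the heap sizes:
  01010  (10)
  10111  (23)
  10011  (19)
  01110  (14)
  -----
  00000  (0)
The nim-sum is already 0, so every move leaves a nonzero nim-sum — there are no winning moves.

0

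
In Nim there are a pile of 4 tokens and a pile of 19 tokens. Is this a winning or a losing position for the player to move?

Winning position

Compute the nim-sum pairwise:
4 XOR 19 = 23
The nim-sum is 23 ≠ 0, so this is an N-position: the player to move can win.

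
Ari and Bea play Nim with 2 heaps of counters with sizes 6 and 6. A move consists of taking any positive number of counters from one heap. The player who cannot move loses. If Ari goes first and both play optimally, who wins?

Bea wins

Compute the nim-sum pairwise:
6 ^ 6 = 0
The nim-sum is 0, so this is a P-position: the player to move is in a losing position under optimal play; Ari is about to move from it and so loses — Bea wins.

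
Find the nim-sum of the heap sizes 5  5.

0

Nim-sum: 5 ^ 5 = 0.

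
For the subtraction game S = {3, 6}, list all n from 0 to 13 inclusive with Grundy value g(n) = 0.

Compute g(0), g(1), … for moves {3, 6}:
g(0) = mex{} = 0
g(1) = mex{} = 0
g(2) = mex{} = 0
g(3) = mex{0} = 1
g(4) = mex{0} = 1
g(5) = mex{0} = 1
g(6) = mex{0,1} = 2
g(7) = mex{0,1} = 2
g(8) = mex{0,1} = 2
g(9) = mex{1,2} = 0
g(10) = mex{1,2} = 0
g(11) = mex{1,2} = 0
g(12) = mex{0,2} = 1
g(13) = mex{0,2} = 1
The P-positions (g = 0) in 0..13 are 0, 1, 2, 9, 10, 11.

0, 1, 2, 9, 10, 11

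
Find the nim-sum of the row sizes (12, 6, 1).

11

Compute the nim-sum pairwise:
12 ⊕ 6 = 10
10 ⊕ 1 = 11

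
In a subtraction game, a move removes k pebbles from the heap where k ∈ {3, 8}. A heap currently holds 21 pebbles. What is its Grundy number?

1

Grundy values for subtraction set {3, 8}:
k:     0  1  2  3  4  5  6  7  8  9 10 11 12 13 14 15 16 17 18 19 20 21
g(k):  0  0  0  1  1  1  0  0  2  1  1  0  0  0  1  1  1  0  0  2  1  1
So g(21) = 1.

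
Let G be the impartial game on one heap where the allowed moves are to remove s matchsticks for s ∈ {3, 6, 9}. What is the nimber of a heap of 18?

2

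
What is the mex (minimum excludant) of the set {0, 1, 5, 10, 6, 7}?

The values 0, 1 are all present; 2 is the first non-negative integer missing from the set.

2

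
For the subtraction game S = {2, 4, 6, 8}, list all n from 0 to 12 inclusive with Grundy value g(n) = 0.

Build the Grundy sequence with g(k) = mex{g(k−s) : s ∈ {2, 4, 6, 8}, s ≤ k}:
k:     0  1  2  3  4  5  6  7  8  9 10 11 12
g(k):  0  0  1  1  2  2  3  3  4  4  0  0  1
The P-positions (g = 0) in 0..12 are 0, 1, 10, 11.

0, 1, 10, 11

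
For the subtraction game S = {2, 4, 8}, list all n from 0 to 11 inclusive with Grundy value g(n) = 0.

0, 1, 6, 7

Build the Grundy sequence with g(k) = mex{g(k−s) : s ∈ {2, 4, 8}, s ≤ k}:
k:     0  1  2  3  4  5  6  7  8  9 10 11
g(k):  0  0  1  1  2  2  0  0  1  1  2  2
The P-positions (g = 0) in 0..11 are 0, 1, 6, 7.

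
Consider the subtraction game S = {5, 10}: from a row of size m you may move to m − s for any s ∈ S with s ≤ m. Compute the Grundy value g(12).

Build the Grundy sequence with g(k) = mex{g(k−s) : s ∈ {5, 10}, s ≤ k}:
g(0) = mex{} = 0
g(1) = mex{} = 0
g(2) = mex{} = 0
g(3) = mex{} = 0
g(4) = mex{} = 0
g(5) = mex{0} = 1
g(6) = mex{0} = 1
g(7) = mex{0} = 1
g(8) = mex{0} = 1
g(9) = mex{0} = 1
g(10) = mex{0,1} = 2
g(11) = mex{0,1} = 2
g(12) = mex{0,1} = 2
So g(12) = 2.

2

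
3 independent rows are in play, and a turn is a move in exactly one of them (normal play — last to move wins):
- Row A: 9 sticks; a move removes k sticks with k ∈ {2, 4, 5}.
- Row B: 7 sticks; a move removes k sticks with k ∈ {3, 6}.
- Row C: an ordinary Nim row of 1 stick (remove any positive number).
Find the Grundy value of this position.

2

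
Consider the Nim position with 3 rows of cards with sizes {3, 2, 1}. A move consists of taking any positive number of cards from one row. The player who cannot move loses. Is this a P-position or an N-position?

Nim-sum: 3 ⊕ 2 ⊕ 1 = 0.
The nim-sum is 0, so this is a P-position: the player to move is in a losing position under optimal play.

P-position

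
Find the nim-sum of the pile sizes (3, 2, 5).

4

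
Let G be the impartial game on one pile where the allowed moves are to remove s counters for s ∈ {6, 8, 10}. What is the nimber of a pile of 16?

0

Grundy values for subtraction set {6, 8, 10}:
k:     0  1  2  3  4  5  6  7  8  9 10 11 12 13 14 15 16
g(k):  0  0  0  0  0  0  1  1  1  1  1  1  2  2  2  2  0
So g(16) = 0.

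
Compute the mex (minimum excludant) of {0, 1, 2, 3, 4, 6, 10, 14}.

5

The values 0, 1, 2, 3, 4 are all present; 5 is the first non-negative integer missing from the set.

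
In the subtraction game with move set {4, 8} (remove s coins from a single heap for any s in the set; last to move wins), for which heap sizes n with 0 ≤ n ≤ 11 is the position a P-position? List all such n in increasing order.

0, 1, 2, 3

Grundy values for subtraction set {4, 8}:
g(0) = mex{} = 0
g(1) = mex{} = 0
g(2) = mex{} = 0
g(3) = mex{} = 0
g(4) = mex{0} = 1
g(5) = mex{0} = 1
g(6) = mex{0} = 1
g(7) = mex{0} = 1
g(8) = mex{0,1} = 2
g(9) = mex{0,1} = 2
g(10) = mex{0,1} = 2
g(11) = mex{0,1} = 2
The P-positions (g = 0) in 0..11 are 0, 1, 2, 3.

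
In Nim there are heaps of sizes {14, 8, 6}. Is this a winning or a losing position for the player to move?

Nim-sum: 14 XOR 8 XOR 6 = 0.
The nim-sum is 0, so this is a P-position: the player to move is in a losing position under optimal play.

Losing position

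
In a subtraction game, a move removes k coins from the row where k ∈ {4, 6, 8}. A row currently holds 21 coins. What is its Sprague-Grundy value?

2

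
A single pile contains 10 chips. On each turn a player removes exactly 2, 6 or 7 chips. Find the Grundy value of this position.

3

Build the Grundy sequence with g(k) = mex{g(k−s) : s ∈ {2, 6, 7}, s ≤ k}:
k:     0  1  2  3  4  5  6  7  8  9 10
g(k):  0  0  1  1  0  0  1  1  2  0  3
So g(10) = 3.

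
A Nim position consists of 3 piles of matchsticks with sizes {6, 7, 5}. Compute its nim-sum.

4

Nim-sum: 6 XOR 7 XOR 5 = 4.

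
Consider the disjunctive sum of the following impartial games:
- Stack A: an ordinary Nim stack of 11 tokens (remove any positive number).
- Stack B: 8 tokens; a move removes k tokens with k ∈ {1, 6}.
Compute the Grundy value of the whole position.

Stack A is a plain Nim stack of size 11, so its Grundy value is 11.
For stack B, compute g(0), g(1), … with moves {1, 6}:
k:     0  1  2  3  4  5  6  7  8
g(k):  0  1  0  1  0  1  2  0  1
So g(8) = 1.
By the Sprague-Grundy theorem, the Grundy value of a sum of independent games is the XOR of the component values.
Combined value = 11 ⊕ 1 = 10.

10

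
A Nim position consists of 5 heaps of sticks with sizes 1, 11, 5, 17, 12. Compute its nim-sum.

18

Nim-sum: 1 ⊕ 11 ⊕ 5 ⊕ 17 ⊕ 12 = 18.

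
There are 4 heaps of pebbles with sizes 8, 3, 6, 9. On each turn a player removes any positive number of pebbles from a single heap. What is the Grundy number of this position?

Bitwise XOR of the heap sizes:
  1000  (8)
  0011  (3)
  0110  (6)
  1001  (9)
  ----
  0100  (4)

4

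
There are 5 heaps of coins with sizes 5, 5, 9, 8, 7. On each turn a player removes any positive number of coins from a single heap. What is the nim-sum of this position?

6

Compute the nim-sum pairwise:
5 ⊕ 5 = 0
0 ⊕ 9 = 9
9 ⊕ 8 = 1
1 ⊕ 7 = 6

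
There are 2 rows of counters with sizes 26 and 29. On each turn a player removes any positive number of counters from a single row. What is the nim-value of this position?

7

Nim-sum: 26 ⊕ 29 = 7.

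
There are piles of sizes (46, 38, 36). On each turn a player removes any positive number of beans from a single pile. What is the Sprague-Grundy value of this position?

44

Compute the nim-sum pairwise:
46 ^ 38 = 8
8 ^ 36 = 44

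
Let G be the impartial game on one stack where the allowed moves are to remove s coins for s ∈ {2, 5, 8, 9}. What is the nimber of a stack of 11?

0

Grundy values for subtraction set {2, 5, 8, 9}:
k:     0  1  2  3  4  5  6  7  8  9 10 11
g(k):  0  0  1  1  0  2  1  0  2  1  3  0
So g(11) = 0.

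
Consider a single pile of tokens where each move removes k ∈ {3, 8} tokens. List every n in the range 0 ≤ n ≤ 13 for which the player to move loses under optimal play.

0, 1, 2, 6, 7, 11, 12, 13

Compute g(0), g(1), … for moves {3, 8}:
g(0) = mex{} = 0
g(1) = mex{} = 0
g(2) = mex{} = 0
g(3) = mex{0} = 1
g(4) = mex{0} = 1
g(5) = mex{0} = 1
g(6) = mex{1} = 0
g(7) = mex{1} = 0
g(8) = mex{0,1} = 2
g(9) = mex{0} = 1
g(10) = mex{0} = 1
g(11) = mex{1,2} = 0
g(12) = mex{1} = 0
g(13) = mex{1} = 0
The P-positions (g = 0) in 0..13 are 0, 1, 2, 6, 7, 11, 12, 13.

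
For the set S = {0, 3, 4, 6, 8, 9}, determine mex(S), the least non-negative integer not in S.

0 is in the set but 1 is not, so the mex is 1.

1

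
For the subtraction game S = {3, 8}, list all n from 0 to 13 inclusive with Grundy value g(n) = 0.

0, 1, 2, 6, 7, 11, 12, 13

Build the Grundy sequence with g(k) = mex{g(k−s) : s ∈ {3, 8}, s ≤ k}:
k:     0  1  2  3  4  5  6  7  8  9 10 11 12 13
g(k):  0  0  0  1  1  1  0  0  2  1  1  0  0  0
The P-positions (g = 0) in 0..13 are 0, 1, 2, 6, 7, 11, 12, 13.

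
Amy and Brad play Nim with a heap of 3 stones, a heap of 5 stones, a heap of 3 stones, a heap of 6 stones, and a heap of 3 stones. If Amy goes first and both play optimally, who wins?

Brad wins

In binary:
  011  (3)
  101  (5)
  011  (3)
  110  (6)
  011  (3)
  ---
  000  (0)
The nim-sum is 0, so this is a P-position: the player to move is in a losing position under optimal play; Amy is about to move from it and so loses — Brad wins.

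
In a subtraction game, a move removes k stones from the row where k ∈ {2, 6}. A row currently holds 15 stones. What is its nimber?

Compute g(0), g(1), … for moves {2, 6}:
k:     0  1  2  3  4  5  6  7  8  9 10 11 12 13 14 15
g(k):  0  0  1  1  0  0  1  1  0  0  1  1  0  0  1  1
So g(15) = 1.

1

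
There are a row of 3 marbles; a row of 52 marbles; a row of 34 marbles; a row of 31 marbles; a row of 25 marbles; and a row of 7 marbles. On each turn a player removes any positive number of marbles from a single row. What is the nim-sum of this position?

Nim-sum: 3 ⊕ 52 ⊕ 34 ⊕ 31 ⊕ 25 ⊕ 7 = 20.

20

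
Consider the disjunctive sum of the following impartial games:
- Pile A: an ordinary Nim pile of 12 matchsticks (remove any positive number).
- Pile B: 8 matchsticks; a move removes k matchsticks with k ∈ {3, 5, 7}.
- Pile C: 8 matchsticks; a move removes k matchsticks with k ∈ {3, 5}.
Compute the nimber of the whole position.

14

Pile A is a plain Nim pile of size 12, so its Grundy value is 12.
Grundy values for pile B (subtraction set {3, 5, 7}):
k:     0  1  2  3  4  5  6  7  8
g(k):  0  0  0  1  1  1  2  2  2
So g(8) = 2.
Build the Grundy sequence for pile C with g(k) = mex{g(k−s) : s ∈ {3, 5}, s ≤ k}:
g(0) = mex{} = 0
g(1) = mex{} = 0
g(2) = mex{} = 0
g(3) = mex{0} = 1
g(4) = mex{0} = 1
g(5) = mex{0} = 1
g(6) = mex{0,1} = 2
g(7) = mex{0,1} = 2
g(8) = mex{1} = 0
So g(8) = 0.
By the Sprague-Grundy theorem, the Grundy value of a sum of independent games is the XOR of the component values.
Combined value = 12 ⊕ 2 ⊕ 0 = 14.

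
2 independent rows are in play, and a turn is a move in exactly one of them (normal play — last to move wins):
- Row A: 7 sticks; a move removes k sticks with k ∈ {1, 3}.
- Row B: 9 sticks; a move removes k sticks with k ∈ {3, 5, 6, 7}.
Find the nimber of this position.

Build the Grundy sequence for row A with g(k) = mex{g(k−s) : s ∈ {1, 3}, s ≤ k}:
k:     0  1  2  3  4  5  6  7
g(k):  0  1  0  1  0  1  0  1
So g(7) = 1.
For row B, compute g(0), g(1), … with moves {3, 5, 6, 7}:
k:     0  1  2  3  4  5  6  7  8  9
g(k):  0  0  0  1  1  1  2  2  2  3
So g(9) = 3.
By the Sprague-Grundy theorem, the Grundy value of a sum of independent games is the XOR of the component values.
Combined value = 1 XOR 3 = 2.

2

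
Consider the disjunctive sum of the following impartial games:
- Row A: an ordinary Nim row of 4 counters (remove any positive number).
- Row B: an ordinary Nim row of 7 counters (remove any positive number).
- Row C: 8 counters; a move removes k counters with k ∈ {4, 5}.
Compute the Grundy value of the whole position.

1

Row A is a plain Nim row of size 4, so its Grundy value is 4.
Row B is a plain Nim row of size 7, so its Grundy value is 7.
For row C, compute g(0), g(1), … with moves {4, 5}:
k:     0  1  2  3  4  5  6  7  8
g(k):  0  0  0  0  1  1  1  1  2
So g(8) = 2.
By the Sprague-Grundy theorem, the Grundy value of a sum of independent games is the XOR of the component values.
Combined value = 4 ⊕ 7 ⊕ 2 = 1.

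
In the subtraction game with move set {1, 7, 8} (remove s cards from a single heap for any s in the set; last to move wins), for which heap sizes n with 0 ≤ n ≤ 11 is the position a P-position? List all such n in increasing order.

0, 2, 4, 6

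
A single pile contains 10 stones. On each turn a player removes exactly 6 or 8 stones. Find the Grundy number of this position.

1

Compute g(0), g(1), … for moves {6, 8}:
g(0) = mex{} = 0
g(1) = mex{} = 0
g(2) = mex{} = 0
g(3) = mex{} = 0
g(4) = mex{} = 0
g(5) = mex{} = 0
g(6) = mex{0} = 1
g(7) = mex{0} = 1
g(8) = mex{0} = 1
g(9) = mex{0} = 1
g(10) = mex{0} = 1
So g(10) = 1.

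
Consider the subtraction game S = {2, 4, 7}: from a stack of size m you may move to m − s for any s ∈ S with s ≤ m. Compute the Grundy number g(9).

Compute g(0), g(1), … for moves {2, 4, 7}:
k:     0  1  2  3  4  5  6  7  8  9
g(k):  0  0  1  1  2  2  0  3  1  0
So g(9) = 0.

0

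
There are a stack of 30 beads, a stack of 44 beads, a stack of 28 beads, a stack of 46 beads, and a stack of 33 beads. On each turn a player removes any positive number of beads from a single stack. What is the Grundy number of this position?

33

In binary:
  011110  (30)
  101100  (44)
  011100  (28)
  101110  (46)
  100001  (33)
  ------
  100001  (33)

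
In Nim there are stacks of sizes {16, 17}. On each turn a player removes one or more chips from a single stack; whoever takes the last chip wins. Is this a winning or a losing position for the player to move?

Winning position

Compute the nim-sum pairwise:
16 XOR 17 = 1
The nim-sum is 1 ≠ 0, so this is an N-position: the player to move can win.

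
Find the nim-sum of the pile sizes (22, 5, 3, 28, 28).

16

Nim-sum: 22 ^ 5 ^ 3 ^ 28 ^ 28 = 16.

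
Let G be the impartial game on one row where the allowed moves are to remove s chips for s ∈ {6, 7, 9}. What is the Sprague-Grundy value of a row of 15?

Build the Grundy sequence with g(k) = mex{g(k−s) : s ∈ {6, 7, 9}, s ≤ k}:
k:     0  1  2  3  4  5  6  7  8  9 10 11 12 13 14 15
g(k):  0  0  0  0  0  0  1  1  1  1  1  1  2  2  2  0
So g(15) = 0.

0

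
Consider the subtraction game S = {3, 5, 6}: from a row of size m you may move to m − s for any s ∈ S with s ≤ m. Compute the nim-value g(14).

1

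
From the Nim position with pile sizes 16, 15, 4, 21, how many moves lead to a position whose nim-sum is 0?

Nim-sum: 16 ⊕ 15 ⊕ 4 ⊕ 21 = 14.
The overall nim-sum is X = 14. A pile of size p has a winning move iff p XOR X < p (reduce it to p XOR X).
  16: 16 XOR 14 = 30 ≥ 16 — no move.
  15: 15 XOR 14 = 1 < 15 — winning move (to 1).
  4: 4 XOR 14 = 10 ≥ 4 — no move.
  21: 21 XOR 14 = 27 ≥ 21 — no move.
That gives 1 winning move.

1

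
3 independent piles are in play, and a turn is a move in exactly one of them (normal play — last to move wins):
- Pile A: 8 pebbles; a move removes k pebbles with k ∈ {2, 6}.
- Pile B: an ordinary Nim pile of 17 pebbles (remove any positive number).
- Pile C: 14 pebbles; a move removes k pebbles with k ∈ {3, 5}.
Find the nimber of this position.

19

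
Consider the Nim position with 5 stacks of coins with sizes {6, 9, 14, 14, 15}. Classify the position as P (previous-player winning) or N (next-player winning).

P-position

Nim-sum: 6 ^ 9 ^ 14 ^ 14 ^ 15 = 0.
The nim-sum is 0, so this is a P-position: the player to move is in a losing position under optimal play.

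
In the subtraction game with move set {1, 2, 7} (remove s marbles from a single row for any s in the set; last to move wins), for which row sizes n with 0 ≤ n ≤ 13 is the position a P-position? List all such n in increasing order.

0, 3, 6, 9, 12

Compute g(0), g(1), … for moves {1, 2, 7}:
k:     0  1  2  3  4  5  6  7  8  9 10 11 12 13
g(k):  0  1  2  0  1  2  0  1  2  0  1  2  0  1
The P-positions (g = 0) in 0..13 are 0, 3, 6, 9, 12.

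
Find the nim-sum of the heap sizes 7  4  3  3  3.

0

Nim-sum: 7 ⊕ 4 ⊕ 3 ⊕ 3 ⊕ 3 = 0.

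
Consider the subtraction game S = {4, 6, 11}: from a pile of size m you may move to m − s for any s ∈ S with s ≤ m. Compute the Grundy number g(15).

Grundy values for subtraction set {4, 6, 11}:
k:     0  1  2  3  4  5  6  7  8  9 10 11 12 13 14 15
g(k):  0  0  0  0  1  1  1  1  2  2  0  2  3  3  1  0
So g(15) = 0.

0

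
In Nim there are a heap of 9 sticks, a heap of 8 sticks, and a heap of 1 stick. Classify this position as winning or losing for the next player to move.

In binary:
  1001  (9)
  1000  (8)
  0001  (1)
  ----
  0000  (0)
The nim-sum is 0, so this is a P-position: the player to move is in a losing position under optimal play.

Losing position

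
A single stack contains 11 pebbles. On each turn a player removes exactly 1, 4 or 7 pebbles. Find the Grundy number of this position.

Compute g(0), g(1), … for moves {1, 4, 7}:
k:     0  1  2  3  4  5  6  7  8  9 10 11
g(k):  0  1  0  1  2  0  1  2  0  1  0  1
So g(11) = 1.

1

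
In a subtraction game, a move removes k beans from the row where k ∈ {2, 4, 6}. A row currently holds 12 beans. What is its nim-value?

2

Compute g(0), g(1), … for moves {2, 4, 6}:
k:     0  1  2  3  4  5  6  7  8  9 10 11 12
g(k):  0  0  1  1  2  2  3  3  0  0  1  1  2
So g(12) = 2.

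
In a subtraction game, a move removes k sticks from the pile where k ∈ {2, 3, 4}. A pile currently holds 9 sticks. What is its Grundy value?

Build the Grundy sequence with g(k) = mex{g(k−s) : s ∈ {2, 3, 4}, s ≤ k}:
g(0) = mex{} = 0
g(1) = mex{} = 0
g(2) = mex{0} = 1
g(3) = mex{0} = 1
g(4) = mex{0,1} = 2
g(5) = mex{0,1} = 2
g(6) = mex{1,2} = 0
g(7) = mex{1,2} = 0
g(8) = mex{0,2} = 1
g(9) = mex{0,2} = 1
So g(9) = 1.

1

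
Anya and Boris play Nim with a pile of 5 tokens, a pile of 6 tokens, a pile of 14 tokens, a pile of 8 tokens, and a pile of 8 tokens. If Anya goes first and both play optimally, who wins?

Anya wins

Compute the nim-sum pairwise:
5 XOR 6 = 3
3 XOR 14 = 13
13 XOR 8 = 5
5 XOR 8 = 13
The nim-sum is 13 ≠ 0, so this is an N-position: the player to move can win; Anya has a winning move.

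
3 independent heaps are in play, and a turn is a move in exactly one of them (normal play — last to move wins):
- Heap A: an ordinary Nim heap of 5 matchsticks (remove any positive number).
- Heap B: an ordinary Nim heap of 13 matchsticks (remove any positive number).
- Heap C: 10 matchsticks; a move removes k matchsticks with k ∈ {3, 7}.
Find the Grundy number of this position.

Heap A is a plain Nim heap of size 5, so its Grundy value is 5.
Heap B is a plain Nim heap of size 13, so its Grundy value is 13.
Grundy values for heap C (subtraction set {3, 7}):
k:     0  1  2  3  4  5  6  7  8  9 10
g(k):  0  0  0  1  1  1  0  2  2  1  0
So g(10) = 0.
By the Sprague-Grundy theorem, the Grundy value of a sum of independent games is the XOR of the component values.
Combined value = 5 XOR 13 XOR 0 = 8.

8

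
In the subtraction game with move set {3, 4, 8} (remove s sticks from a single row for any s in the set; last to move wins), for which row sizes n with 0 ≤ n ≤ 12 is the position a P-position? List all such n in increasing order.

0, 1, 2, 7, 12

Compute g(0), g(1), … for moves {3, 4, 8}:
g(0) = mex{} = 0
g(1) = mex{} = 0
g(2) = mex{} = 0
g(3) = mex{0} = 1
g(4) = mex{0} = 1
g(5) = mex{0} = 1
g(6) = mex{0,1} = 2
g(7) = mex{1} = 0
g(8) = mex{0,1} = 2
g(9) = mex{0,1,2} = 3
g(10) = mex{0,2} = 1
g(11) = mex{0,1,2} = 3
g(12) = mex{1,2,3} = 0
The P-positions (g = 0) in 0..12 are 0, 1, 2, 7, 12.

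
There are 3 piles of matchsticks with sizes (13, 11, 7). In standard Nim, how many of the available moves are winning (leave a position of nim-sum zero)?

Nim-sum: 13 ^ 11 ^ 7 = 1.
The overall nim-sum is X = 1. A pile of size p has a winning move iff p XOR X < p (reduce it to p XOR X).
  13: 13 XOR 1 = 12 < 13 — winning move (to 12).
  11: 11 XOR 1 = 10 < 11 — winning move (to 10).
  7: 7 XOR 1 = 6 < 7 — winning move (to 6).
That gives 3 winning moves.

3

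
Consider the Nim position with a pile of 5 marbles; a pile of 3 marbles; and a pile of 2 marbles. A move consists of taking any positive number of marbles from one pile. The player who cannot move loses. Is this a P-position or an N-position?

Nim-sum: 5 ⊕ 3 ⊕ 2 = 4.
The nim-sum is 4 ≠ 0, so this is an N-position: the player to move can win.

N-position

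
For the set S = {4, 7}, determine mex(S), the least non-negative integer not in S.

0

0 is not in the set, so the mex is 0.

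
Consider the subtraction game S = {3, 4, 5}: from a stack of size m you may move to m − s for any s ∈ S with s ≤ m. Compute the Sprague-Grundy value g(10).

0

Grundy values for subtraction set {3, 4, 5}:
k:     0  1  2  3  4  5  6  7  8  9 10
g(k):  0  0  0  1  1  1  2  2  0  0  0
So g(10) = 0.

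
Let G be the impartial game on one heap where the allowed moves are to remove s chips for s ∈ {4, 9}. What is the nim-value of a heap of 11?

Grundy values for subtraction set {4, 9}:
k:     0  1  2  3  4  5  6  7  8  9 10 11
g(k):  0  0  0  0  1  1  1  1  0  2  2  2
So g(11) = 2.

2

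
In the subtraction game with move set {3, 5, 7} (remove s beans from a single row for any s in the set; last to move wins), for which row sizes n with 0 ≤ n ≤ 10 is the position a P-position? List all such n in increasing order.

Compute g(0), g(1), … for moves {3, 5, 7}:
k:     0  1  2  3  4  5  6  7  8  9 10
g(k):  0  0  0  1  1  1  2  2  2  3  0
The P-positions (g = 0) in 0..10 are 0, 1, 2, 10.

0, 1, 2, 10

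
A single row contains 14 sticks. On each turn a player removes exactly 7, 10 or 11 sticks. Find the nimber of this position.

2

Build the Grundy sequence with g(k) = mex{g(k−s) : s ∈ {7, 10, 11}, s ≤ k}:
k:     0  1  2  3  4  5  6  7  8  9 10 11 12 13 14
g(k):  0  0  0  0  0  0  0  1  1  1  1  1  1  1  2
So g(14) = 2.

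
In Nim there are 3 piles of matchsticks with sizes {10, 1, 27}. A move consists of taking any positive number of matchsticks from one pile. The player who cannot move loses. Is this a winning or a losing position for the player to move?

Bitwise XOR of the heap sizes:
  01010  (10)
  00001  (1)
  11011  (27)
  -----
  10000  (16)
The nim-sum is 16 ≠ 0, so this is an N-position: the player to move can win.

Winning position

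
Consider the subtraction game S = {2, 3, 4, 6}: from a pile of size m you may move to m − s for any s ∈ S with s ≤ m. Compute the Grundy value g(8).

0

Build the Grundy sequence with g(k) = mex{g(k−s) : s ∈ {2, 3, 4, 6}, s ≤ k}:
k:     0  1  2  3  4  5  6  7  8
g(k):  0  0  1  1  2  2  3  3  0
So g(8) = 0.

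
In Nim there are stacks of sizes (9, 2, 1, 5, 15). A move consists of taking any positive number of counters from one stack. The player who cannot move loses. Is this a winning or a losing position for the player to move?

Losing position

Compute the nim-sum pairwise:
9 ^ 2 = 11
11 ^ 1 = 10
10 ^ 5 = 15
15 ^ 15 = 0
The nim-sum is 0, so this is a P-position: the player to move is in a losing position under optimal play.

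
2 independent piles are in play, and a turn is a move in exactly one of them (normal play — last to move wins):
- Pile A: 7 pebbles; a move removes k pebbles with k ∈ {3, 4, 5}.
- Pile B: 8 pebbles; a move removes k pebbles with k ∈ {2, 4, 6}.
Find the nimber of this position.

Build the Grundy sequence for pile A with g(k) = mex{g(k−s) : s ∈ {3, 4, 5}, s ≤ k}:
k:     0  1  2  3  4  5  6  7
g(k):  0  0  0  1  1  1  2  2
So g(7) = 2.
Build the Grundy sequence for pile B with g(k) = mex{g(k−s) : s ∈ {2, 4, 6}, s ≤ k}:
k:     0  1  2  3  4  5  6  7  8
g(k):  0  0  1  1  2  2  3  3  0
So g(8) = 0.
The value of a disjunctive sum is the nim-sum of the parts.
Combined value = 2 ⊕ 0 = 2.

2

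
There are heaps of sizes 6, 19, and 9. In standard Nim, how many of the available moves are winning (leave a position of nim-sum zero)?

Compute the nim-sum pairwise:
6 ^ 19 = 21
21 ^ 9 = 28
The overall nim-sum is X = 28. A heap of size p has a winning move iff p XOR X < p (reduce it to p XOR X).
  6: 6 XOR 28 = 26 ≥ 6 — no move.
  19: 19 XOR 28 = 15 < 19 — winning move (to 15).
  9: 9 XOR 28 = 21 ≥ 9 — no move.
That gives 1 winning move.

1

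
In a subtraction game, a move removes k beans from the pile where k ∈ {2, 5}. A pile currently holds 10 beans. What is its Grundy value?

1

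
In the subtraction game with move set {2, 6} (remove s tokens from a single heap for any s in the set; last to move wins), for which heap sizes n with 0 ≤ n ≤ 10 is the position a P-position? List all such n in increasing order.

0, 1, 4, 5, 8, 9

Grundy values for subtraction set {2, 6}:
g(0) = mex{} = 0
g(1) = mex{} = 0
g(2) = mex{0} = 1
g(3) = mex{0} = 1
g(4) = mex{1} = 0
g(5) = mex{1} = 0
g(6) = mex{0} = 1
g(7) = mex{0} = 1
g(8) = mex{1} = 0
g(9) = mex{1} = 0
g(10) = mex{0} = 1
The P-positions (g = 0) in 0..10 are 0, 1, 4, 5, 8, 9.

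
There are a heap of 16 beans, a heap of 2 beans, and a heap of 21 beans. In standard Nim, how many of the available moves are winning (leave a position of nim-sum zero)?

1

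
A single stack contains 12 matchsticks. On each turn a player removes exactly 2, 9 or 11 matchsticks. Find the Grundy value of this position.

2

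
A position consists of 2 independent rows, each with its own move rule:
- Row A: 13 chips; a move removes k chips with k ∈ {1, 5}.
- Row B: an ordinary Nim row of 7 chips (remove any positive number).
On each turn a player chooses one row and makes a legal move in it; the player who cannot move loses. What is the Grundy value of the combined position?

6

For row A, compute g(0), g(1), … with moves {1, 5}:
g(0) = mex{} = 0
g(1) = mex{0} = 1
g(2) = mex{1} = 0
g(3) = mex{0} = 1
g(4) = mex{1} = 0
g(5) = mex{0} = 1
g(6) = mex{1} = 0
g(7) = mex{0} = 1
g(8) = mex{1} = 0
g(9) = mex{0} = 1
g(10) = mex{1} = 0
g(11) = mex{0} = 1
g(12) = mex{1} = 0
g(13) = mex{0} = 1
So g(13) = 1.
Row B is a plain Nim row of size 7, so its Grundy value is 7.
By the Sprague-Grundy theorem, the Grundy value of a sum of independent games is the XOR of the component values.
Combined value = 1 ⊕ 7 = 6.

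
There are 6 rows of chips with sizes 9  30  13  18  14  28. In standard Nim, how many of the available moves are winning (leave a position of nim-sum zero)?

3

Write each in binary and XOR column by column:
  01001  (9)
  11110  (30)
  01101  (13)
  10010  (18)
  01110  (14)
  11100  (28)
  -----
  11010  (26)
The overall nim-sum is X = 26. A row of size p has a winning move iff p XOR X < p (reduce it to p XOR X).
  9: 9 XOR 26 = 19 ≥ 9 — no move.
  30: 30 XOR 26 = 4 < 30 — winning move (to 4).
  13: 13 XOR 26 = 23 ≥ 13 — no move.
  18: 18 XOR 26 = 8 < 18 — winning move (to 8).
  14: 14 XOR 26 = 20 ≥ 14 — no move.
  28: 28 XOR 26 = 6 < 28 — winning move (to 6).
That gives 3 winning moves.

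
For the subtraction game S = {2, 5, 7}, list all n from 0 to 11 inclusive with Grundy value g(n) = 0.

Grundy values for subtraction set {2, 5, 7}:
g(0) = mex{} = 0
g(1) = mex{} = 0
g(2) = mex{0} = 1
g(3) = mex{0} = 1
g(4) = mex{1} = 0
g(5) = mex{0,1} = 2
g(6) = mex{0} = 1
g(7) = mex{0,1,2} = 3
g(8) = mex{0,1} = 2
g(9) = mex{0,1,3} = 2
g(10) = mex{1,2} = 0
g(11) = mex{0,1,2} = 3
The P-positions (g = 0) in 0..11 are 0, 1, 4, 10.

0, 1, 4, 10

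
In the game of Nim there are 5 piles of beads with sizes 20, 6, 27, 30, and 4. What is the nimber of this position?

In binary:
  10100  (20)
  00110  (6)
  11011  (27)
  11110  (30)
  00100  (4)
  -----
  10011  (19)

19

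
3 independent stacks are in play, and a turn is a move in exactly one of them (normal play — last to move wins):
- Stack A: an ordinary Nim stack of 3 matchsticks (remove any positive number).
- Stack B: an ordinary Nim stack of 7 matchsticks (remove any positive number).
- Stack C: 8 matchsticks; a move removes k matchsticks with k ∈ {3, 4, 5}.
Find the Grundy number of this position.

Stack A is a plain Nim stack of size 3, so its Grundy value is 3.
Stack B is a plain Nim stack of size 7, so its Grundy value is 7.
For stack C, compute g(0), g(1), … with moves {3, 4, 5}:
g(0) = mex{} = 0
g(1) = mex{} = 0
g(2) = mex{} = 0
g(3) = mex{0} = 1
g(4) = mex{0} = 1
g(5) = mex{0} = 1
g(6) = mex{0,1} = 2
g(7) = mex{0,1} = 2
g(8) = mex{1} = 0
So g(8) = 0.
By the Sprague-Grundy theorem, the Grundy value of a sum of independent games is the XOR of the component values.
Combined value = 3 ⊕ 7 ⊕ 0 = 4.

4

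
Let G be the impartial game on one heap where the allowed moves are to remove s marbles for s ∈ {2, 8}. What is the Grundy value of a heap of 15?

Build the Grundy sequence with g(k) = mex{g(k−s) : s ∈ {2, 8}, s ≤ k}:
k:     0  1  2  3  4  5  6  7  8  9 10 11 12 13 14 15
g(k):  0  0  1  1  0  0  1  1  2  2  0  0  1  1  0  0
So g(15) = 0.

0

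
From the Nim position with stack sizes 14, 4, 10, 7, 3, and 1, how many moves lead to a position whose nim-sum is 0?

Nim-sum: 14 XOR 4 XOR 10 XOR 7 XOR 3 XOR 1 = 5.
The overall nim-sum is X = 5. A stack of size p has a winning move iff p XOR X < p (reduce it to p XOR X).
  14: 14 XOR 5 = 11 < 14 — winning move (to 11).
  4: 4 XOR 5 = 1 < 4 — winning move (to 1).
  10: 10 XOR 5 = 15 ≥ 10 — no move.
  7: 7 XOR 5 = 2 < 7 — winning move (to 2).
  3: 3 XOR 5 = 6 ≥ 3 — no move.
  1: 1 XOR 5 = 4 ≥ 1 — no move.
That gives 3 winning moves.

3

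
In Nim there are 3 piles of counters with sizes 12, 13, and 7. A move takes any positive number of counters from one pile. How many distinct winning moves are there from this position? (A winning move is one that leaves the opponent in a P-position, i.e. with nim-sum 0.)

3

Nim-sum: 12 ^ 13 ^ 7 = 6.
The overall nim-sum is X = 6. A pile of size p has a winning move iff p XOR X < p (reduce it to p XOR X).
  12: 12 XOR 6 = 10 < 12 — winning move (to 10).
  13: 13 XOR 6 = 11 < 13 — winning move (to 11).
  7: 7 XOR 6 = 1 < 7 — winning move (to 1).
That gives 3 winning moves.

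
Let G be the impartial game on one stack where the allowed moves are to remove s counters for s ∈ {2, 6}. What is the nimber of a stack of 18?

Build the Grundy sequence with g(k) = mex{g(k−s) : s ∈ {2, 6}, s ≤ k}:
k:     0  1  2  3  4  5  6  7  8  9 10 11 12 13 14 15 16 17 18
g(k):  0  0  1  1  0  0  1  1  0  0  1  1  0  0  1  1  0  0  1
So g(18) = 1.

1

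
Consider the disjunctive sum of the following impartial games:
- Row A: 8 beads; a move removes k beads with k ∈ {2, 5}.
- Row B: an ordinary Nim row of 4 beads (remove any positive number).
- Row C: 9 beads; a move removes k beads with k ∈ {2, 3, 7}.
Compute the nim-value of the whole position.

6

Build the Grundy sequence for row A with g(k) = mex{g(k−s) : s ∈ {2, 5}, s ≤ k}:
g(0) = mex{} = 0
g(1) = mex{} = 0
g(2) = mex{0} = 1
g(3) = mex{0} = 1
g(4) = mex{1} = 0
g(5) = mex{0,1} = 2
g(6) = mex{0} = 1
g(7) = mex{1,2} = 0
g(8) = mex{1} = 0
So g(8) = 0.
Row B is a plain Nim row of size 4, so its Grundy value is 4.
Build the Grundy sequence for row C with g(k) = mex{g(k−s) : s ∈ {2, 3, 7}, s ≤ k}:
k:     0  1  2  3  4  5  6  7  8  9
g(k):  0  0  1  1  2  0  0  1  1  2
So g(9) = 2.
By the Sprague-Grundy theorem, the Grundy value of a sum of independent games is the XOR of the component values.
Combined value = 0 XOR 4 XOR 2 = 6.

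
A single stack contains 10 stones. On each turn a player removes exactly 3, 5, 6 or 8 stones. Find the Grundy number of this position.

3

Grundy values for subtraction set {3, 5, 6, 8}:
k:     0  1  2  3  4  5  6  7  8  9 10
g(k):  0  0  0  1  1  1  2  2  2  3  3
So g(10) = 3.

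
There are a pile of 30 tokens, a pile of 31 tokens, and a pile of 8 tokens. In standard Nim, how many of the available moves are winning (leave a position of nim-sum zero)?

Compute the nim-sum pairwise:
30 XOR 31 = 1
1 XOR 8 = 9
The overall nim-sum is X = 9. A pile of size p has a winning move iff p XOR X < p (reduce it to p XOR X).
  30: 30 XOR 9 = 23 < 30 — winning move (to 23).
  31: 31 XOR 9 = 22 < 31 — winning move (to 22).
  8: 8 XOR 9 = 1 < 8 — winning move (to 1).
That gives 3 winning moves.

3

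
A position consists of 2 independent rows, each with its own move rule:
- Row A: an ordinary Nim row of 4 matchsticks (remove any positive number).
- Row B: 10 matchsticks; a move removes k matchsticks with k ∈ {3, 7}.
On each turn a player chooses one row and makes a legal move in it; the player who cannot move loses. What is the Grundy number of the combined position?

Row A is a plain Nim row of size 4, so its Grundy value is 4.
Grundy values for row B (subtraction set {3, 7}):
g(0) = mex{} = 0
g(1) = mex{} = 0
g(2) = mex{} = 0
g(3) = mex{0} = 1
g(4) = mex{0} = 1
g(5) = mex{0} = 1
g(6) = mex{1} = 0
g(7) = mex{0,1} = 2
g(8) = mex{0,1} = 2
g(9) = mex{0} = 1
g(10) = mex{1,2} = 0
So g(10) = 0.
The value of a disjunctive sum is the nim-sum of the parts.
Combined value = 4 ⊕ 0 = 4.

4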